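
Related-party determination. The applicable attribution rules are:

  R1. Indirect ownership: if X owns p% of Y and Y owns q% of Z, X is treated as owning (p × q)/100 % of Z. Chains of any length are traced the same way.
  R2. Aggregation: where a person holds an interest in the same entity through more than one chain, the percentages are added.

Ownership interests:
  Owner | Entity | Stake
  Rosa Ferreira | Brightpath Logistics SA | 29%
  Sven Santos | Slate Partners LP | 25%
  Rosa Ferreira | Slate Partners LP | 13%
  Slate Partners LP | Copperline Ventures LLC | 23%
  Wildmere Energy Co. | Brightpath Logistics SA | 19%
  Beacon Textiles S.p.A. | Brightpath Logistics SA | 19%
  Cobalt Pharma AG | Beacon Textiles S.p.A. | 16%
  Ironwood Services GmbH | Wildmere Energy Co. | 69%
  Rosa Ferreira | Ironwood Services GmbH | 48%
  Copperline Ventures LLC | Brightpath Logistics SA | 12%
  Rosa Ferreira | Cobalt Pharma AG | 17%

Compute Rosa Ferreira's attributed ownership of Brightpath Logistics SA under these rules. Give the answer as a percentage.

36.1684%

Chain via Cobalt Pharma AG → Beacon Textiles S.p.A. (R1): 17% × 16% × 19% = 0.5168% of Brightpath Logistics SA.
Chain via Slate Partners LP → Copperline Ventures LLC (R1): 13% × 23% × 12% = 0.3588% of Brightpath Logistics SA.
Chain via Ironwood Services GmbH → Wildmere Energy Co. (R1): 48% × 69% × 19% = 6.2928% of Brightpath Logistics SA.
Direct interest in Brightpath Logistics SA: 29%.
Aggregating (R2): 0.5168% + 0.3588% + 6.2928% + 29% = 36.1684%.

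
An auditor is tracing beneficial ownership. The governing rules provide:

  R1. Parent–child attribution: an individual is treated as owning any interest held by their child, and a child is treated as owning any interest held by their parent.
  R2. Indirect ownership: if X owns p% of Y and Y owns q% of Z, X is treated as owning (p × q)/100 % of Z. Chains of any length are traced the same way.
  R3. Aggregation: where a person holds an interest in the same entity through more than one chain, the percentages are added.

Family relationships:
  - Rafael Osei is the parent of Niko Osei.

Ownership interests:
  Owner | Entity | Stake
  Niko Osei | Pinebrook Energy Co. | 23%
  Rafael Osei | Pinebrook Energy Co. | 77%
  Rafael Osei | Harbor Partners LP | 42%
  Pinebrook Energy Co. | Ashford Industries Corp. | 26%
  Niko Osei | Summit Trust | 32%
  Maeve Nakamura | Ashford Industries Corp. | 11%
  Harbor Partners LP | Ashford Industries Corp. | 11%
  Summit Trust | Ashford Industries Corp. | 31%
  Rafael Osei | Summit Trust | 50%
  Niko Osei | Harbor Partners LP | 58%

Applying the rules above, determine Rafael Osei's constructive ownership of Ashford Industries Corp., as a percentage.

62.42%

By parent–child attribution (R1), Rafael Osei is treated as also owning Niko Osei's interest in Pinebrook Energy Co, giving 77% + 23% = 100%.
By parent–child attribution (R1), Rafael Osei is treated as also owning Niko Osei's interest in Summit Trust, giving 50% + 32% = 82%.
By parent–child attribution (R1), Rafael Osei is treated as also owning Niko Osei's interest in Harbor Partners LP, giving 42% + 58% = 100%.
Chain via Pinebrook Energy Co. (R2): 100% × 26% = 26% of Ashford Industries Corp.
Chain via Summit Trust (R2): 82% × 31% = 25.42% of Ashford Industries Corp.
Chain via Harbor Partners LP (R2): 100% × 11% = 11% of Ashford Industries Corp.
Aggregating (R3): 26% + 25.42% + 11% = 62.42%.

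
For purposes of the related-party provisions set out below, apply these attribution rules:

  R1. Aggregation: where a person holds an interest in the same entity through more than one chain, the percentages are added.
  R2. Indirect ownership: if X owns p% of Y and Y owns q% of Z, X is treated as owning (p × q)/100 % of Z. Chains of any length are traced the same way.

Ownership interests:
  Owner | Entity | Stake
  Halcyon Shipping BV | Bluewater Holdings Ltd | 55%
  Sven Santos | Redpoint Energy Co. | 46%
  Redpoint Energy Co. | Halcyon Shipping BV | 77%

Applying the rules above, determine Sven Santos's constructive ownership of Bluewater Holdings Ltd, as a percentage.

19.481%

Chain via Redpoint Energy Co. → Halcyon Shipping BV (R2): 46% × 77% × 55% = 19.481% of Bluewater Holdings Ltd.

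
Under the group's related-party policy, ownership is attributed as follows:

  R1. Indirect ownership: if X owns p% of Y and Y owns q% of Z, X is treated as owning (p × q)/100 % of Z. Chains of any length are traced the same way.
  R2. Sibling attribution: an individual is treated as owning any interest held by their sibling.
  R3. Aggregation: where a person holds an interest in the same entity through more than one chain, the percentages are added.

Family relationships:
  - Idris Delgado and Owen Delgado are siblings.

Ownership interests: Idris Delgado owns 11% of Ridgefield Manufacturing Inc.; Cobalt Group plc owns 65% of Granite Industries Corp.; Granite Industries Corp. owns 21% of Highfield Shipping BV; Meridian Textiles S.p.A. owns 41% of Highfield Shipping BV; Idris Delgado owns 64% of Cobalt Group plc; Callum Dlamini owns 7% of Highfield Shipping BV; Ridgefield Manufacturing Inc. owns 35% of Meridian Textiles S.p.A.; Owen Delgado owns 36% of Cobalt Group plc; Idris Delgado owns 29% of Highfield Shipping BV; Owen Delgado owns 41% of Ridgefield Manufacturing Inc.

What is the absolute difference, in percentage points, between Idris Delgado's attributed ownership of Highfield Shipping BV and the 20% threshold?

By sibling attribution (R2), Idris Delgado is treated as also owning Owen Delgado's interest in Cobalt Group plc, giving 64% + 36% = 100%.
By sibling attribution (R2), Idris Delgado is treated as also owning Owen Delgado's interest in Ridgefield Manufacturing Inc, giving 11% + 41% = 52%.
Chain via Cobalt Group plc → Granite Industries Corp. (R1): 100% × 65% × 21% = 13.65% of Highfield Shipping BV.
Chain via Ridgefield Manufacturing Inc. → Meridian Textiles S.p.A. (R1): 52% × 35% × 41% = 7.462% of Highfield Shipping BV.
Direct interest in Highfield Shipping BV: 29%.
Aggregating (R3): 13.65% + 7.462% + 29% = 50.112%.
50.112% exceeds the 20% threshold by 30.112 percentage points.

30.112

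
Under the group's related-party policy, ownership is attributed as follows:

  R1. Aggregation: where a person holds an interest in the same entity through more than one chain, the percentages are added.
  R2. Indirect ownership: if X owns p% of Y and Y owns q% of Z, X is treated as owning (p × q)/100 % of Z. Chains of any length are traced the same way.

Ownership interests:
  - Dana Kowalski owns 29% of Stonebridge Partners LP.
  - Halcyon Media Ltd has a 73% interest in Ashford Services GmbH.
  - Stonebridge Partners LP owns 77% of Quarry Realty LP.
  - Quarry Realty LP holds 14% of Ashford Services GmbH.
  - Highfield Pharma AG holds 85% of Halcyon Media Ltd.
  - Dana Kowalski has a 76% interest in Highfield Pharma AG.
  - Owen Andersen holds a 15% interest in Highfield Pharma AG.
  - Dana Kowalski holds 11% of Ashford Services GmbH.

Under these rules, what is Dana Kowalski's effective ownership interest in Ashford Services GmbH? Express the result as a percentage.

61.2842%

Chain via Highfield Pharma AG → Halcyon Media Ltd (R2): 76% × 85% × 73% = 47.158% of Ashford Services GmbH.
Chain via Stonebridge Partners LP → Quarry Realty LP (R2): 29% × 77% × 14% = 3.1262% of Ashford Services GmbH.
Direct interest in Ashford Services GmbH: 11%.
Aggregating (R1): 47.158% + 3.1262% + 11% = 61.2842%.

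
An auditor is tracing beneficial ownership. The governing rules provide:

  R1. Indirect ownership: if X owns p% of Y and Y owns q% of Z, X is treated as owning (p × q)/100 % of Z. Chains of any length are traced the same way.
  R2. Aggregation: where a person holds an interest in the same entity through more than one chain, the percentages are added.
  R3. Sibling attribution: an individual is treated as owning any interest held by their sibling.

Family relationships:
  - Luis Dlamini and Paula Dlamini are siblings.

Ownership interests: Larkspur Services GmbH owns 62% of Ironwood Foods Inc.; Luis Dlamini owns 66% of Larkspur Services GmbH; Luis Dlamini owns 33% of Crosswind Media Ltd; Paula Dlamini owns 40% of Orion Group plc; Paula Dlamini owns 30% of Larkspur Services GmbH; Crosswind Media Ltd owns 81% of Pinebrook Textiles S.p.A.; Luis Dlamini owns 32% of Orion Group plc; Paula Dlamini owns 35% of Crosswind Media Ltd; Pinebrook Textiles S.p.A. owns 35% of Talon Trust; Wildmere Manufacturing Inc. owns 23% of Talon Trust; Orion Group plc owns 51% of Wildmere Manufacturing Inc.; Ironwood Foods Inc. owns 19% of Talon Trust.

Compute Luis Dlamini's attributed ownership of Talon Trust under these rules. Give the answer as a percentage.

39.0324%

By sibling attribution (R3), Luis Dlamini is treated as also owning Paula Dlamini's interest in Crosswind Media Ltd, giving 33% + 35% = 68%.
By sibling attribution (R3), Luis Dlamini is treated as also owning Paula Dlamini's interest in Orion Group plc, giving 32% + 40% = 72%.
By sibling attribution (R3), Luis Dlamini is treated as also owning Paula Dlamini's interest in Larkspur Services GmbH, giving 66% + 30% = 96%.
Chain via Crosswind Media Ltd → Pinebrook Textiles S.p.A. (R1): 68% × 81% × 35% = 19.278% of Talon Trust.
Chain via Orion Group plc → Wildmere Manufacturing Inc. (R1): 72% × 51% × 23% = 8.4456% of Talon Trust.
Chain via Larkspur Services GmbH → Ironwood Foods Inc. (R1): 96% × 62% × 19% = 11.3088% of Talon Trust.
Aggregating (R2): 19.278% + 8.4456% + 11.3088% = 39.0324%.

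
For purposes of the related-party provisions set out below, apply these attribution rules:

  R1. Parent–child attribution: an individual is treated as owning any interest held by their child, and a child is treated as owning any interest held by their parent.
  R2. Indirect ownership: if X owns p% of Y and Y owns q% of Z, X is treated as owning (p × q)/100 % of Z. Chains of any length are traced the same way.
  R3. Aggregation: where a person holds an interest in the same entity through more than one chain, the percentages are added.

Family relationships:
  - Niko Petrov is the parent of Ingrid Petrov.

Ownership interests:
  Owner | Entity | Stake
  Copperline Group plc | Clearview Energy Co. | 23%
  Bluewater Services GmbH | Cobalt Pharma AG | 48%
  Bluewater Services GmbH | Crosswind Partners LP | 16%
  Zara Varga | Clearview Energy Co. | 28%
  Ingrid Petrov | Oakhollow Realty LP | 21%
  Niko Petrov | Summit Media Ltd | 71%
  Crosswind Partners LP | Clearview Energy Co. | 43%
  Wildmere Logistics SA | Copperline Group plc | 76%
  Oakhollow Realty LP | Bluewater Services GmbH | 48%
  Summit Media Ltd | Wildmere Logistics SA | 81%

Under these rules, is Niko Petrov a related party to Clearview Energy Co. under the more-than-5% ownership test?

By parent–child attribution (R1), Niko Petrov is treated as owning Ingrid Petrov's 21% interest in Oakhollow Realty LP.
Chain via Summit Media Ltd → Wildmere Logistics SA → Copperline Group plc (R2): 71% × 81% × 76% × 23% = 10.052748% of Clearview Energy Co.
Chain via Oakhollow Realty LP → Bluewater Services GmbH → Crosswind Partners LP (R2): 21% × 48% × 16% × 43% = 0.693504% of Clearview Energy Co.
Aggregating (R3): 10.052748% + 0.693504% = 10.746252%.
10.746252% exceeds the 5% threshold, so Niko is a related party to Clearview Energy Co.

Yes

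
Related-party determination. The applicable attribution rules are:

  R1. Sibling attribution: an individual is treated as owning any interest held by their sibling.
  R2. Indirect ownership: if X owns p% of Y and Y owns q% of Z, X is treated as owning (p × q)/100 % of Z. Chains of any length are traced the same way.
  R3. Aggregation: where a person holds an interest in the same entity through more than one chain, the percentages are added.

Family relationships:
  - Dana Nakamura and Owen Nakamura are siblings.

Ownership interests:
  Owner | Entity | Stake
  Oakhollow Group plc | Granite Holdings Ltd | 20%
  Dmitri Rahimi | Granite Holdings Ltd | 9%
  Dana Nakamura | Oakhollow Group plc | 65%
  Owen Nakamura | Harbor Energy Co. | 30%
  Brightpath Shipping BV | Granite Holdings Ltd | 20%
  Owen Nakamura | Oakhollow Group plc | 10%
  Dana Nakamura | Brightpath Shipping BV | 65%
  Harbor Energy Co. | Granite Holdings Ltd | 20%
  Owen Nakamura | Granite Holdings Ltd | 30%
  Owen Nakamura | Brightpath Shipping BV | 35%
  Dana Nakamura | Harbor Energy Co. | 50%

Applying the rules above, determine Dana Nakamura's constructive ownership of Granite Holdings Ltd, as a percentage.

81%

By sibling attribution (R1), Dana Nakamura is treated as also owning Owen Nakamura's interest in Harbor Energy Co, giving 50% + 30% = 80%.
By sibling attribution (R1), Dana Nakamura is treated as also owning Owen Nakamura's interest in Oakhollow Group plc, giving 65% + 10% = 75%.
By sibling attribution (R1), Dana Nakamura is treated as also owning Owen Nakamura's interest in Brightpath Shipping BV, giving 65% + 35% = 100%.
By sibling attribution (R1), Dana Nakamura is treated as owning Owen Nakamura's 30% interest in Granite Holdings Ltd.
Chain via Harbor Energy Co. (R2): 80% × 20% = 16% of Granite Holdings Ltd.
Chain via Oakhollow Group plc (R2): 75% × 20% = 15% of Granite Holdings Ltd.
Chain via Brightpath Shipping BV (R2): 100% × 20% = 20% of Granite Holdings Ltd.
Direct interest in Granite Holdings Ltd: 30%.
Aggregating (R3): 16% + 15% + 20% + 30% = 81%.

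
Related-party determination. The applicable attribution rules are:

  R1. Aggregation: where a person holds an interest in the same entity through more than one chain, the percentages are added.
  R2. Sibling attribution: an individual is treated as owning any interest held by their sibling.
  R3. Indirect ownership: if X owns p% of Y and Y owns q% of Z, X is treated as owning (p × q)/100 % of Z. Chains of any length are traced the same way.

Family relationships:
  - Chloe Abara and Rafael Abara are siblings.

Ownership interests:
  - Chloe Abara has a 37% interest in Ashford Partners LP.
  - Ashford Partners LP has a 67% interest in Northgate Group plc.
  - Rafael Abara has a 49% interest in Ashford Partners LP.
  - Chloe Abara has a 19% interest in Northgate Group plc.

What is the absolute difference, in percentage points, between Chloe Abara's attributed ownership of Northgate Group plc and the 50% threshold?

26.62

By sibling attribution (R2), Chloe Abara is treated as also owning Rafael Abara's interest in Ashford Partners LP, giving 37% + 49% = 86%.
Chain via Ashford Partners LP (R3): 86% × 67% = 57.62% of Northgate Group plc.
Direct interest in Northgate Group plc: 19%.
Aggregating (R1): 57.62% + 19% = 76.62%.
76.62% exceeds the 50% threshold by 26.62 percentage points.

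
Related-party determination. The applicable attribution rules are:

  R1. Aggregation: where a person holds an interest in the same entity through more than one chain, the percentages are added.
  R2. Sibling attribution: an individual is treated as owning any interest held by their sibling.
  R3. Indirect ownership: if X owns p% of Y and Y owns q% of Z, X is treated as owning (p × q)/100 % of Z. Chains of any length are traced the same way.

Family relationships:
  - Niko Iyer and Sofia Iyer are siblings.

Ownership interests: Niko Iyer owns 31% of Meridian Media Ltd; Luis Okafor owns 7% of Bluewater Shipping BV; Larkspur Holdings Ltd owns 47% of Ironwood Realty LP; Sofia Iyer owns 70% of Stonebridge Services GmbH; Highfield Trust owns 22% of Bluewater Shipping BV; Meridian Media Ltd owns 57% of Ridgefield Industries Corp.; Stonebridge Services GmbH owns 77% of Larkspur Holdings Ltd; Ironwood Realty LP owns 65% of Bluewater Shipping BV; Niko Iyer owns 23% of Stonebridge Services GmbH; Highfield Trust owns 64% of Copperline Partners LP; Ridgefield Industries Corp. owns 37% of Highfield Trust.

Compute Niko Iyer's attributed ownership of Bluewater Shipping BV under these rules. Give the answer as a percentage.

By sibling attribution (R2), Niko Iyer is treated as also owning Sofia Iyer's interest in Stonebridge Services GmbH, giving 23% + 70% = 93%.
Chain via Stonebridge Services GmbH → Larkspur Holdings Ltd → Ironwood Realty LP (R3): 93% × 77% × 47% × 65% = 21.876855% of Bluewater Shipping BV.
Chain via Meridian Media Ltd → Ridgefield Industries Corp. → Highfield Trust (R3): 31% × 57% × 37% × 22% = 1.438338% of Bluewater Shipping BV.
Aggregating (R1): 21.876855% + 1.438338% = 23.315193%.

23.315193%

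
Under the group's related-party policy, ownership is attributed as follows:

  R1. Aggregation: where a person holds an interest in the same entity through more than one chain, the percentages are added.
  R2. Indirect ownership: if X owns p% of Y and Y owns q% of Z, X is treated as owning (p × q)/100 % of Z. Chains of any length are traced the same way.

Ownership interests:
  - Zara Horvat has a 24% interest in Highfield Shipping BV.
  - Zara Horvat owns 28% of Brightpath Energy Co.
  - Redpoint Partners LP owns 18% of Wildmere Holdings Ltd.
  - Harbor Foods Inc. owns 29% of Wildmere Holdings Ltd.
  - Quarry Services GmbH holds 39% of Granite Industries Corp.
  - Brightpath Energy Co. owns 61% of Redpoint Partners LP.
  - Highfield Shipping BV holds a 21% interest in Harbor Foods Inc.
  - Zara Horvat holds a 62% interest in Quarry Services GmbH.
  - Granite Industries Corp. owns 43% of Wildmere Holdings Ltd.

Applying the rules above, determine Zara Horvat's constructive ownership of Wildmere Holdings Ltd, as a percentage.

Chain via Brightpath Energy Co. → Redpoint Partners LP (R2): 28% × 61% × 18% = 3.0744% of Wildmere Holdings Ltd.
Chain via Quarry Services GmbH → Granite Industries Corp. (R2): 62% × 39% × 43% = 10.3974% of Wildmere Holdings Ltd.
Chain via Highfield Shipping BV → Harbor Foods Inc. (R2): 24% × 21% × 29% = 1.4616% of Wildmere Holdings Ltd.
Aggregating (R1): 3.0744% + 10.3974% + 1.4616% = 14.9334%.

14.9334%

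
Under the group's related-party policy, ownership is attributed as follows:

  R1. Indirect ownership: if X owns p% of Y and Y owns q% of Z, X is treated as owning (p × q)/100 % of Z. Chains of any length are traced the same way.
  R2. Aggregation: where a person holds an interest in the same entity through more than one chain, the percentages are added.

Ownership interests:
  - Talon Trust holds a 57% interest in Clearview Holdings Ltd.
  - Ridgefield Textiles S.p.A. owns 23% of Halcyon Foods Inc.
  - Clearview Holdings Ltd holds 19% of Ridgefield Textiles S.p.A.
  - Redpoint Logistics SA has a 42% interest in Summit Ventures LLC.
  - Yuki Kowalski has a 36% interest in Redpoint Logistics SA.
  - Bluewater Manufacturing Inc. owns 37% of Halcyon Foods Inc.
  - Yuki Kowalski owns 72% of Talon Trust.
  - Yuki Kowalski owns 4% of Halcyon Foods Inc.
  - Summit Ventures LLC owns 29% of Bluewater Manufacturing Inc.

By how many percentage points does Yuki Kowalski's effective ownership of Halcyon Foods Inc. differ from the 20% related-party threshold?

Chain via Redpoint Logistics SA → Summit Ventures LLC → Bluewater Manufacturing Inc. (R1): 36% × 42% × 29% × 37% = 1.622376% of Halcyon Foods Inc.
Chain via Talon Trust → Clearview Holdings Ltd → Ridgefield Textiles S.p.A. (R1): 72% × 57% × 19% × 23% = 1.793448% of Halcyon Foods Inc.
Direct interest in Halcyon Foods Inc: 4%.
Aggregating (R2): 1.622376% + 1.793448% + 4% = 7.415824%.
7.415824% falls short of the 20% threshold by 12.584176 percentage points.

12.584176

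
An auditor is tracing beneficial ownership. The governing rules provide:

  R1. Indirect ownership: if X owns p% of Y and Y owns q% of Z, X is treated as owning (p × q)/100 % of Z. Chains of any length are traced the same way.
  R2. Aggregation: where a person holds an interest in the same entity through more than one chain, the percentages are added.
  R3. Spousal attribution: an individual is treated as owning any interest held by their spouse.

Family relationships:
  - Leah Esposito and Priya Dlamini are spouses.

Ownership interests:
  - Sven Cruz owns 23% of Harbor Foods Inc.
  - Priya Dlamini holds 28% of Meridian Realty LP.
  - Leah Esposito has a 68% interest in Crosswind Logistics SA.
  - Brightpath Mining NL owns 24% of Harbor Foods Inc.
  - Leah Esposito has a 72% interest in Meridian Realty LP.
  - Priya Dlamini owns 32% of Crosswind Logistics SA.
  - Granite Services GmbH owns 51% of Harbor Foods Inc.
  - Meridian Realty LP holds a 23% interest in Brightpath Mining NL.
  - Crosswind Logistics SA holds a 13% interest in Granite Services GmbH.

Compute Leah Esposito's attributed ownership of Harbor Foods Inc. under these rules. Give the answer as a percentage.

12.15%

By spousal attribution (R3), Leah Esposito is treated as also owning Priya Dlamini's interest in Crosswind Logistics SA, giving 68% + 32% = 100%.
By spousal attribution (R3), Leah Esposito is treated as also owning Priya Dlamini's interest in Meridian Realty LP, giving 72% + 28% = 100%.
Chain via Crosswind Logistics SA → Granite Services GmbH (R1): 100% × 13% × 51% = 6.63% of Harbor Foods Inc.
Chain via Meridian Realty LP → Brightpath Mining NL (R1): 100% × 23% × 24% = 5.52% of Harbor Foods Inc.
Aggregating (R2): 6.63% + 5.52% = 12.15%.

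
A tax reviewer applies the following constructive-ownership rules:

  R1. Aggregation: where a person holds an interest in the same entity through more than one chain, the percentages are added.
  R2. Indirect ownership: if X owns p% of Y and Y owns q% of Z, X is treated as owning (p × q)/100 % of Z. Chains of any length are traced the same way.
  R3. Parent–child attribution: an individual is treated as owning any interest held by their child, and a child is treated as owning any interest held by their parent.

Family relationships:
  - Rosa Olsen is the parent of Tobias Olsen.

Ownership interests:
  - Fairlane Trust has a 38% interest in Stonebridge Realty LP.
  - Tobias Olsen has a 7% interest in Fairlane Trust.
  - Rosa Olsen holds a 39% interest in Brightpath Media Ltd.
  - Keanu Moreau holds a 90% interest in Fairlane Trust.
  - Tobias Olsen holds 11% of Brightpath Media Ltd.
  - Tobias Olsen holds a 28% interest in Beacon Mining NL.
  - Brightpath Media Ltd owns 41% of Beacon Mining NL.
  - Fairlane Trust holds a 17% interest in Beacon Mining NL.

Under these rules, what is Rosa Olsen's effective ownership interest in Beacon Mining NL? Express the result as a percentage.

49.69%

By parent–child attribution (R3), Rosa Olsen is treated as also owning Tobias Olsen's interest in Brightpath Media Ltd, giving 39% + 11% = 50%.
By parent–child attribution (R3), Rosa Olsen is treated as owning Tobias Olsen's 7% interest in Fairlane Trust.
By parent–child attribution (R3), Rosa Olsen is treated as owning Tobias Olsen's 28% interest in Beacon Mining NL.
Chain via Brightpath Media Ltd (R2): 50% × 41% = 20.5% of Beacon Mining NL.
Chain via Fairlane Trust (R2): 7% × 17% = 1.19% of Beacon Mining NL.
Direct interest in Beacon Mining NL: 28%.
Aggregating (R1): 20.5% + 1.19% + 28% = 49.69%.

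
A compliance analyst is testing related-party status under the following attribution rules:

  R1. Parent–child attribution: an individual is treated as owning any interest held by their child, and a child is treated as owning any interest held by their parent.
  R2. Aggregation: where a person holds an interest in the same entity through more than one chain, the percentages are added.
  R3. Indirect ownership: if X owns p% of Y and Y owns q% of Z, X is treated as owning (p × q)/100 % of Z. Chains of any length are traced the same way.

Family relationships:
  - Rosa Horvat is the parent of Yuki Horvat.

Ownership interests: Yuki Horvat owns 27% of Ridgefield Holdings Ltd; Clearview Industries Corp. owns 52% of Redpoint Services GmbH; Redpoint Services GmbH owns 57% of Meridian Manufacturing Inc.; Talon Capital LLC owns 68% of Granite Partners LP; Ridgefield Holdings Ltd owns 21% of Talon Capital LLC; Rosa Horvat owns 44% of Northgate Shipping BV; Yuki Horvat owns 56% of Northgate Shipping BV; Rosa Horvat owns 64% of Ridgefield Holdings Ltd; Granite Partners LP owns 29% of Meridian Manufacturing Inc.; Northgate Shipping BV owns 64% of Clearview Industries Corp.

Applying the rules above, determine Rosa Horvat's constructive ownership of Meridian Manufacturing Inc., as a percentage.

By parent–child attribution (R1), Rosa Horvat is treated as also owning Yuki Horvat's interest in Northgate Shipping BV, giving 44% + 56% = 100%.
By parent–child attribution (R1), Rosa Horvat is treated as also owning Yuki Horvat's interest in Ridgefield Holdings Ltd, giving 64% + 27% = 91%.
Chain via Northgate Shipping BV → Clearview Industries Corp. → Redpoint Services GmbH (R3): 100% × 64% × 52% × 57% = 18.9696% of Meridian Manufacturing Inc.
Chain via Ridgefield Holdings Ltd → Talon Capital LLC → Granite Partners LP (R3): 91% × 21% × 68% × 29% = 3.768492% of Meridian Manufacturing Inc.
Aggregating (R2): 18.9696% + 3.768492% = 22.738092%.

22.738092%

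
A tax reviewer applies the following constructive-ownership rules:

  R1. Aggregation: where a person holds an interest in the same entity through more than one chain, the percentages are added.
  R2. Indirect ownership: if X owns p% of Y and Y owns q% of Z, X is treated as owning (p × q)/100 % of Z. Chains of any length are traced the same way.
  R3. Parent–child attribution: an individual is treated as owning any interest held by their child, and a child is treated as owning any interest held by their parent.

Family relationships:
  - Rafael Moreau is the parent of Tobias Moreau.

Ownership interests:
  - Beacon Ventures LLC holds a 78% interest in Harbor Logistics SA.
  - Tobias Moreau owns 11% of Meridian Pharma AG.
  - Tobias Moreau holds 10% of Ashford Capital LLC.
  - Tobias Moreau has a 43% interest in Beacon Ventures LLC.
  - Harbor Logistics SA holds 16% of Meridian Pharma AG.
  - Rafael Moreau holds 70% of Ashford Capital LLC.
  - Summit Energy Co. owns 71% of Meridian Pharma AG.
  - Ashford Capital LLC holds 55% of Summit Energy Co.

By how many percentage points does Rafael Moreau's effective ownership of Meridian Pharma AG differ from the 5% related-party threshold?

By parent–child attribution (R3), Rafael Moreau is treated as also owning Tobias Moreau's interest in Ashford Capital LLC, giving 70% + 10% = 80%.
By parent–child attribution (R3), Rafael Moreau is treated as owning Tobias Moreau's 43% interest in Beacon Ventures LLC.
By parent–child attribution (R3), Rafael Moreau is treated as owning Tobias Moreau's 11% interest in Meridian Pharma AG.
Chain via Ashford Capital LLC → Summit Energy Co. (R2): 80% × 55% × 71% = 31.24% of Meridian Pharma AG.
Chain via Beacon Ventures LLC → Harbor Logistics SA (R2): 43% × 78% × 16% = 5.3664% of Meridian Pharma AG.
Direct interest in Meridian Pharma AG: 11%.
Aggregating (R1): 31.24% + 5.3664% + 11% = 47.6064%.
47.6064% exceeds the 5% threshold by 42.6064 percentage points.

42.6064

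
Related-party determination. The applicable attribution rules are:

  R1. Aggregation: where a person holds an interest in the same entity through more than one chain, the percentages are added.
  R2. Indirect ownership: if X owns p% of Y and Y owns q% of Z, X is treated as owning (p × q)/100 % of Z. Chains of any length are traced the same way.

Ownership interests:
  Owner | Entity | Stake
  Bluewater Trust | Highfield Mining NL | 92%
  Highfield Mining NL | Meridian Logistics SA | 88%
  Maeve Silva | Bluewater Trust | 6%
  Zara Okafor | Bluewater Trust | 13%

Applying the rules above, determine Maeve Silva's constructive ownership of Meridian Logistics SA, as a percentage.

4.8576%

Chain via Bluewater Trust → Highfield Mining NL (R2): 6% × 92% × 88% = 4.8576% of Meridian Logistics SA.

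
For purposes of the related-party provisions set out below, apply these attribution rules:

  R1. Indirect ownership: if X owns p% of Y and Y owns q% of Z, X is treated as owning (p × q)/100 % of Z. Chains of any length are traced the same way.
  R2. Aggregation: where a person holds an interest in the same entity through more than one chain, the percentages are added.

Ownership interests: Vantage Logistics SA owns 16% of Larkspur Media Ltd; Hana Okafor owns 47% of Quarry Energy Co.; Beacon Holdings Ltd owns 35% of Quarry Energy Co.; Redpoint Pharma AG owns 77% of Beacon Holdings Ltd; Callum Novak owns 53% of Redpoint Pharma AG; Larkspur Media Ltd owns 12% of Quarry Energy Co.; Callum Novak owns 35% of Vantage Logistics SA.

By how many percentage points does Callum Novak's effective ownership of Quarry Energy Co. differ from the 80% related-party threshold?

65.0445

Chain via Vantage Logistics SA → Larkspur Media Ltd (R1): 35% × 16% × 12% = 0.672% of Quarry Energy Co.
Chain via Redpoint Pharma AG → Beacon Holdings Ltd (R1): 53% × 77% × 35% = 14.2835% of Quarry Energy Co.
Aggregating (R2): 0.672% + 14.2835% = 14.9555%.
14.9555% falls short of the 80% threshold by 65.0445 percentage points.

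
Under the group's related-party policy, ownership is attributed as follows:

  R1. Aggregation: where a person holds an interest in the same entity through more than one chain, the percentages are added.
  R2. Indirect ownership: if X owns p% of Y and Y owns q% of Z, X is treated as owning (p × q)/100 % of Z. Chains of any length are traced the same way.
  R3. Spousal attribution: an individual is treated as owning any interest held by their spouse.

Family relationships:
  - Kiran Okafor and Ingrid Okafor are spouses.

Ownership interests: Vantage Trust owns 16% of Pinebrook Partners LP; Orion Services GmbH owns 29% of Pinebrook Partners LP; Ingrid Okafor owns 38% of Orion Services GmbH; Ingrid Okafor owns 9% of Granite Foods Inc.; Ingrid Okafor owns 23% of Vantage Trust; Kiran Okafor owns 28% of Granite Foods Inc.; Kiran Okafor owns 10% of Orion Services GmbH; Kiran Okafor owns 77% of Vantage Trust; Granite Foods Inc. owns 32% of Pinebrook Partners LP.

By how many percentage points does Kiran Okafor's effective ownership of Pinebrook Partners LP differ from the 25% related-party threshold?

16.76

By spousal attribution (R3), Kiran Okafor is treated as also owning Ingrid Okafor's interest in Orion Services GmbH, giving 10% + 38% = 48%.
By spousal attribution (R3), Kiran Okafor is treated as also owning Ingrid Okafor's interest in Granite Foods Inc, giving 28% + 9% = 37%.
By spousal attribution (R3), Kiran Okafor is treated as also owning Ingrid Okafor's interest in Vantage Trust, giving 77% + 23% = 100%.
Chain via Orion Services GmbH (R2): 48% × 29% = 13.92% of Pinebrook Partners LP.
Chain via Granite Foods Inc. (R2): 37% × 32% = 11.84% of Pinebrook Partners LP.
Chain via Vantage Trust (R2): 100% × 16% = 16% of Pinebrook Partners LP.
Aggregating (R1): 13.92% + 11.84% + 16% = 41.76%.
41.76% exceeds the 25% threshold by 16.76 percentage points.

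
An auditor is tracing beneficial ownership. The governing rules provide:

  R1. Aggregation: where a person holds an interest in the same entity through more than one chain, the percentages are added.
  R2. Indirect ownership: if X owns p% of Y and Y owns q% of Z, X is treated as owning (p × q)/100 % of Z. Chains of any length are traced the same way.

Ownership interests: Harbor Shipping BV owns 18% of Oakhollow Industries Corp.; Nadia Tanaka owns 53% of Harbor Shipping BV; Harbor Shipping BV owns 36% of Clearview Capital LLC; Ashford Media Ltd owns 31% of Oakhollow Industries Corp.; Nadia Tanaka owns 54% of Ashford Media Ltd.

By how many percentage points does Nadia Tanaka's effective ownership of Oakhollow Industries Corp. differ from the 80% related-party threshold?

53.72

Chain via Ashford Media Ltd (R2): 54% × 31% = 16.74% of Oakhollow Industries Corp.
Chain via Harbor Shipping BV (R2): 53% × 18% = 9.54% of Oakhollow Industries Corp.
Aggregating (R1): 16.74% + 9.54% = 26.28%.
26.28% falls short of the 80% threshold by 53.72 percentage points.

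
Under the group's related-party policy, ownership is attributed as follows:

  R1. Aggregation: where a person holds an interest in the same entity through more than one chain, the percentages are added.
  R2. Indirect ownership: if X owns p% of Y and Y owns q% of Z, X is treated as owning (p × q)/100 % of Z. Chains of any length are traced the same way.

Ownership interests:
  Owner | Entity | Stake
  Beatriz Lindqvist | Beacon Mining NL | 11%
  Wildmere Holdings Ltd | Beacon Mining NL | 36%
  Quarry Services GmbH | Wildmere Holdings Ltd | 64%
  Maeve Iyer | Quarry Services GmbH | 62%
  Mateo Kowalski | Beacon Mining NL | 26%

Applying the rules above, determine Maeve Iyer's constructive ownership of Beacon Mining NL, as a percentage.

Chain via Quarry Services GmbH → Wildmere Holdings Ltd (R2): 62% × 64% × 36% = 14.2848% of Beacon Mining NL.

14.2848%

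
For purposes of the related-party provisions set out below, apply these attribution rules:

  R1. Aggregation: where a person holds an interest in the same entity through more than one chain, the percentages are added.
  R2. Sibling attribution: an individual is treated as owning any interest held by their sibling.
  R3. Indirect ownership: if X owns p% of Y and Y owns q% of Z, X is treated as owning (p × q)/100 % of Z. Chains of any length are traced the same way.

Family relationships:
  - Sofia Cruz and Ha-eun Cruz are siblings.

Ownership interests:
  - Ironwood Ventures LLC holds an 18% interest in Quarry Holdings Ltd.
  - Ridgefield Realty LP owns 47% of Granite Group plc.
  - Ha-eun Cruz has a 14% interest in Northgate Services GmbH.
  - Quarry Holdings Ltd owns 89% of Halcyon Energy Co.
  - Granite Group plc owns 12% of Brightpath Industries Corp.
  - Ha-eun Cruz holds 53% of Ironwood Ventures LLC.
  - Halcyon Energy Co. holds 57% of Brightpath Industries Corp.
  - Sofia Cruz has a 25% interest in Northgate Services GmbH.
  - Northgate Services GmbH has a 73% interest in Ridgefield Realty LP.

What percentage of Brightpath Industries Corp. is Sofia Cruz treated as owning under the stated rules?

By sibling attribution (R2), Sofia Cruz is treated as also owning Ha-eun Cruz's interest in Northgate Services GmbH, giving 25% + 14% = 39%.
By sibling attribution (R2), Sofia Cruz is treated as owning Ha-eun Cruz's 53% interest in Ironwood Ventures LLC.
Chain via Northgate Services GmbH → Ridgefield Realty LP → Granite Group plc (R3): 39% × 73% × 47% × 12% = 1.605708% of Brightpath Industries Corp.
Chain via Ironwood Ventures LLC → Quarry Holdings Ltd → Halcyon Energy Co. (R3): 53% × 18% × 89% × 57% = 4.839642% of Brightpath Industries Corp.
Aggregating (R1): 1.605708% + 4.839642% = 6.44535%.

6.44535%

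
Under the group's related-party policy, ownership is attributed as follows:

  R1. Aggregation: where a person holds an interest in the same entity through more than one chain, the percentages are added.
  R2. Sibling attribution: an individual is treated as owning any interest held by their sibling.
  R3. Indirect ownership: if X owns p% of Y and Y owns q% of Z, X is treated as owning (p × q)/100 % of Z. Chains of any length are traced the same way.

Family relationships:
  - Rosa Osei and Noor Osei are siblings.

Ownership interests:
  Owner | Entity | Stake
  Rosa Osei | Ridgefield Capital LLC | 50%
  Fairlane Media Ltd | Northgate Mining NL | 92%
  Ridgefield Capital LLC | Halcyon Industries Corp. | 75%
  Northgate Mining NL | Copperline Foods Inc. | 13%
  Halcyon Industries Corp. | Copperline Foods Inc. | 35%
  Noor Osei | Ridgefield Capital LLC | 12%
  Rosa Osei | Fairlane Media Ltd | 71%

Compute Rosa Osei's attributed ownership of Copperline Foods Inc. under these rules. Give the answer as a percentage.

By sibling attribution (R2), Rosa Osei is treated as also owning Noor Osei's interest in Ridgefield Capital LLC, giving 50% + 12% = 62%.
Chain via Fairlane Media Ltd → Northgate Mining NL (R3): 71% × 92% × 13% = 8.4916% of Copperline Foods Inc.
Chain via Ridgefield Capital LLC → Halcyon Industries Corp. (R3): 62% × 75% × 35% = 16.275% of Copperline Foods Inc.
Aggregating (R1): 8.4916% + 16.275% = 24.7666%.

24.7666%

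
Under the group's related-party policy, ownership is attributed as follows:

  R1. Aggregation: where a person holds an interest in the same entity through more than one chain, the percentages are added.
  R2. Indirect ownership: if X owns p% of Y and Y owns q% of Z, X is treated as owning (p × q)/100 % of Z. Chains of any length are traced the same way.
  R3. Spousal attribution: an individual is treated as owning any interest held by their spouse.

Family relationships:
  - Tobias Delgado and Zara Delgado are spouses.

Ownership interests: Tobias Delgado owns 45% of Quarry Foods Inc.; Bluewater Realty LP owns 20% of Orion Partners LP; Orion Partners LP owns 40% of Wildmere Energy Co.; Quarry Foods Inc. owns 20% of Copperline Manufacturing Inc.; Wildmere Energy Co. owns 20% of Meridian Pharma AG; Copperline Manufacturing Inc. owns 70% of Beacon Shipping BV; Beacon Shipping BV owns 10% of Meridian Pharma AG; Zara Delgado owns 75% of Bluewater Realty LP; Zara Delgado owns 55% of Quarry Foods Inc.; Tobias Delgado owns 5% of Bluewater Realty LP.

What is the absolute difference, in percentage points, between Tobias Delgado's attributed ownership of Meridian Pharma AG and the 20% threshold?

17.32

By spousal attribution (R3), Tobias Delgado is treated as also owning Zara Delgado's interest in Bluewater Realty LP, giving 5% + 75% = 80%.
By spousal attribution (R3), Tobias Delgado is treated as also owning Zara Delgado's interest in Quarry Foods Inc, giving 45% + 55% = 100%.
Chain via Bluewater Realty LP → Orion Partners LP → Wildmere Energy Co. (R2): 80% × 20% × 40% × 20% = 1.28% of Meridian Pharma AG.
Chain via Quarry Foods Inc. → Copperline Manufacturing Inc. → Beacon Shipping BV (R2): 100% × 20% × 70% × 10% = 1.4% of Meridian Pharma AG.
Aggregating (R1): 1.28% + 1.4% = 2.68%.
2.68% falls short of the 20% threshold by 17.32 percentage points.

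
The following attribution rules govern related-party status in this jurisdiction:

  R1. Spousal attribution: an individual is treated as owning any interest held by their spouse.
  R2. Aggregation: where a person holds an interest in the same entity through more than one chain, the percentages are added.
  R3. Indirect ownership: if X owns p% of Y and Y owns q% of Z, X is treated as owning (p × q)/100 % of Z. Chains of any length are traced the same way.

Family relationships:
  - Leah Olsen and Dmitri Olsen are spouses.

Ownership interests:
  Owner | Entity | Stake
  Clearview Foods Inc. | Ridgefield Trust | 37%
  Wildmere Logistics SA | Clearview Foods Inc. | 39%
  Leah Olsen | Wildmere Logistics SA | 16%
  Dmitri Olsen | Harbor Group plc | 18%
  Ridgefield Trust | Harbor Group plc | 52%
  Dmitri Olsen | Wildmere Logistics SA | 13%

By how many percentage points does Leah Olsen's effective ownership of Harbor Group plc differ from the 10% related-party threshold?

10.176044

By spousal attribution (R1), Leah Olsen is treated as also owning Dmitri Olsen's interest in Wildmere Logistics SA, giving 16% + 13% = 29%.
By spousal attribution (R1), Leah Olsen is treated as owning Dmitri Olsen's 18% interest in Harbor Group plc.
Chain via Wildmere Logistics SA → Clearview Foods Inc. → Ridgefield Trust (R3): 29% × 39% × 37% × 52% = 2.176044% of Harbor Group plc.
Direct interest in Harbor Group plc: 18%.
Aggregating (R2): 2.176044% + 18% = 20.176044%.
20.176044% exceeds the 10% threshold by 10.176044 percentage points.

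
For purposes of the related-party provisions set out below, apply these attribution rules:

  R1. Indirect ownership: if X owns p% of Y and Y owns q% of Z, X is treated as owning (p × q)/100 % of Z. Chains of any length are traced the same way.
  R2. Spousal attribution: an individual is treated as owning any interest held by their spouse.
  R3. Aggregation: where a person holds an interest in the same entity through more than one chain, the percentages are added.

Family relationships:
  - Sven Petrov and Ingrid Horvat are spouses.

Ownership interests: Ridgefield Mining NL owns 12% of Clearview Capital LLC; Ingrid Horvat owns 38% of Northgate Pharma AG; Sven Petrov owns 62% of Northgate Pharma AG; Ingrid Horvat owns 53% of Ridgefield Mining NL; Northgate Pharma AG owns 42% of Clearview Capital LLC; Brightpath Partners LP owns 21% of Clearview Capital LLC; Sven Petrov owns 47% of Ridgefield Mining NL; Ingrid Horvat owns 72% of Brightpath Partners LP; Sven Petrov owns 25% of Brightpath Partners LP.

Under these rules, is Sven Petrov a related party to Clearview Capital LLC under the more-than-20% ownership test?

Yes

By spousal attribution (R2), Sven Petrov is treated as also owning Ingrid Horvat's interest in Brightpath Partners LP, giving 25% + 72% = 97%.
By spousal attribution (R2), Sven Petrov is treated as also owning Ingrid Horvat's interest in Ridgefield Mining NL, giving 47% + 53% = 100%.
By spousal attribution (R2), Sven Petrov is treated as also owning Ingrid Horvat's interest in Northgate Pharma AG, giving 62% + 38% = 100%.
Chain via Brightpath Partners LP (R1): 97% × 21% = 20.37% of Clearview Capital LLC.
Chain via Ridgefield Mining NL (R1): 100% × 12% = 12% of Clearview Capital LLC.
Chain via Northgate Pharma AG (R1): 100% × 42% = 42% of Clearview Capital LLC.
Aggregating (R3): 20.37% + 12% + 42% = 74.37%.
74.37% exceeds the 20% threshold, so Sven is a related party to Clearview Capital LLC.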